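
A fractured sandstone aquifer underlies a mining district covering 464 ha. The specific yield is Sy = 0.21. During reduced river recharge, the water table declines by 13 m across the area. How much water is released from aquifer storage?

ΔV ≈ 1.27 × 10^7 m³

A = 464 ha = 4.64 × 10^6 m²
ΔV = Sy × A × Δh = 0.21 × 4.64 × 10^6 m² × 13 m = 1.267 × 10^7 m³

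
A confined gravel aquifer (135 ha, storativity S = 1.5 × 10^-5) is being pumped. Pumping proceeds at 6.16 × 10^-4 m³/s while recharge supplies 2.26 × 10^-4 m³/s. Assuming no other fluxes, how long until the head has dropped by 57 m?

A = 135 ha = 1.35 × 10^6 m²
ΔV = S × A × Δh = 1.5 × 10^-5 × 1.35 × 10^6 × 57 = 1154 m³
Net withdrawal = 6.16 × 10^-4 − 2.26 × 10^-4 = 3.9 × 10^-4 m³/s = 33.7 m³/d
t = ΔV / Q = 1154 m³ / 33.7 m³/d = 34.25 d

t ≈ 34.3 days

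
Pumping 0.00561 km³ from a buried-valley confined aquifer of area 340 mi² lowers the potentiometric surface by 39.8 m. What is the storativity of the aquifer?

A = 340 mi² = 8.806 × 10^8 m²
ΔV = 0.00561 km³ = 5.61 × 10^6 m³
S = ΔV / (A × Δh) = 5.61 × 10^6 m³ / (8.806 × 10^8 m² × 39.8 m) = 1.601 × 10^-4

S ≈ 1.6 × 10^-4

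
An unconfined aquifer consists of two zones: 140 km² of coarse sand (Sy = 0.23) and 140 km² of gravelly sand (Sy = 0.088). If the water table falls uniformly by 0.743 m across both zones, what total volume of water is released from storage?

ΔV ≈ 3.31 × 10^7 m³

A₁ = 140 km² = 1.4 × 10^8 m²; A₂ = 140 km² = 1.4 × 10^8 m²
ΔV₁ = 0.23 × 1.4 × 10^8 × 0.743 = 2.392 × 10^7 m³
ΔV₂ = 0.088 × 1.4 × 10^8 × 0.743 = 9.154 × 10^6 m³
ΔV = ΔV₁ + ΔV₂ = 3.308 × 10^7 m³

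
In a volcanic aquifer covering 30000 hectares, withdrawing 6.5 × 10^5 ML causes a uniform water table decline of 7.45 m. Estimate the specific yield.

A = 30000 hectares = 3 × 10^8 m²
ΔV = 6.5 × 10^5 ML = 6.5 × 10^8 m³
Sy = ΔV / (A × Δh) = 6.5 × 10^8 m³ / (3 × 10^8 m² × 7.45 m) = 0.2908

Sy ≈ 0.29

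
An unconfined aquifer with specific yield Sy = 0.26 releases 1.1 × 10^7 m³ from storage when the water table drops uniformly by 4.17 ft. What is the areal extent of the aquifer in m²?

A ≈ 3.33 × 10^7 m²

Δh = 4.17 ft = 1.271 m
A = ΔV / (Sy × Δh) = 1.1 × 10^7 / (0.26 × 1.271) = 3.329 × 10^7 m²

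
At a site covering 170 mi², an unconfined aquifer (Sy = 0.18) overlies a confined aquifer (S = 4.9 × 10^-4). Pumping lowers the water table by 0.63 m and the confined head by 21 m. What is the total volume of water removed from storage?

A = 170 mi² = 4.403 × 10^8 m²
Unconfined: ΔV_u = Sy × A × Δh_u = 0.18 × 4.403 × 10^8 × 0.63 = 4.993 × 10^7 m³
Confined: ΔV_c = S × A × Δh_c = 4.9 × 10^-4 × 4.403 × 10^8 × 21 = 4.531 × 10^6 m³
Total ΔV = 4.993 × 10^7 + 4.531 × 10^6 = 5.446 × 10^7 m³

ΔV ≈ 5.45 × 10^7 m³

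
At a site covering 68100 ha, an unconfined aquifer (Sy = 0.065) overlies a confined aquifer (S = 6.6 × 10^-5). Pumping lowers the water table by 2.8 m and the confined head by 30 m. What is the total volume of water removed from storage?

ΔV ≈ 1.25 × 10^8 m³

A = 68100 ha = 6.81 × 10^8 m²
Unconfined: ΔV_u = Sy × A × Δh_u = 0.065 × 6.81 × 10^8 × 2.8 = 1.239 × 10^8 m³
Confined: ΔV_c = S × A × Δh_c = 6.6 × 10^-5 × 6.81 × 10^8 × 30 = 1.348 × 10^6 m³
Total ΔV = 1.239 × 10^8 + 1.348 × 10^6 = 1.253 × 10^8 m³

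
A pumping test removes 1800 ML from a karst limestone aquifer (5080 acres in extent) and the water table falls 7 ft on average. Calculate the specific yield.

Sy ≈ 0.041

A = 5080 acres = 2.056 × 10^7 m²
Δh = 7 ft = 2.134 m
ΔV = 1800 ML = 1.8 × 10^6 m³
Sy = ΔV / (A × Δh) = 1.8 × 10^6 m³ / (2.056 × 10^7 m² × 2.134 m) = 0.04104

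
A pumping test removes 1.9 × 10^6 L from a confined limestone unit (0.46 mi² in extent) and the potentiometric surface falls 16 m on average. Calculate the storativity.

A = 0.46 mi² = 1.191 × 10^6 m²
ΔV = 1.9 × 10^6 L = 1900 m³
S = ΔV / (A × Δh) = 1900 m³ / (1.191 × 10^6 m² × 16 m) = 9.967 × 10^-5

S ≈ 1 × 10^-4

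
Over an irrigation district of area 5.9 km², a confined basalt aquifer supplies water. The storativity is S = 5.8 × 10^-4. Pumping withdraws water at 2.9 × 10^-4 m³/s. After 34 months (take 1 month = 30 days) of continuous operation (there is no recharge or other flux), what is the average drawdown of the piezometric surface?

A = 5.9 km² = 5.9 × 10^6 m²
Q = 2.9 × 10^-4 m³/s = 25.06 m³/d
t = 34 months = 1020 d
ΔV = Q × t = 25.06 m³/d × 1020 d = 25560 m³
Δh = ΔV / (S × A) = 25560 / (5.8 × 10^-4 × 5.9 × 10^6) = 7.468 m

Δh ≈ 7.47 m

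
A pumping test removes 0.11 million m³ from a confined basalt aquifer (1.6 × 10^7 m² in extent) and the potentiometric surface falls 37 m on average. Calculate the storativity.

ΔV = 0.11 million m³ = 1.1 × 10^5 m³
S = ΔV / (A × Δh) = 1.1 × 10^5 m³ / (1.6 × 10^7 m² × 37 m) = 1.858 × 10^-4

S ≈ 1.9 × 10^-4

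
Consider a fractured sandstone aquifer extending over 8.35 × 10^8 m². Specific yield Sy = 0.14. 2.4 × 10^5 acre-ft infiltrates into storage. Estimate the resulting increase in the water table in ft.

ΔV = 2.4 × 10^5 acre-ft = 2.96 × 10^8 m³
Δh = ΔV / (Sy × A) = 2.96 × 10^8 m³ / (0.14 × 8.35 × 10^8 m²) = 2.532 m
Δh = 2.532 m = 8.308 ft

Δh ≈ 8.31 ft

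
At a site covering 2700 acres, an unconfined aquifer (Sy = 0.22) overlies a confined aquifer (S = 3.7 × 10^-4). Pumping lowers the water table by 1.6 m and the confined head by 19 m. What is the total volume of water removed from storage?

A = 2700 acres = 1.093 × 10^7 m²
Unconfined: ΔV_u = Sy × A × Δh_u = 0.22 × 1.093 × 10^7 × 1.6 = 3.846 × 10^6 m³
Confined: ΔV_c = S × A × Δh_c = 3.7 × 10^-4 × 1.093 × 10^7 × 19 = 76810 m³
Total ΔV = 3.846 × 10^6 + 76810 = 3.923 × 10^6 m³

ΔV ≈ 3.92 × 10^6 m³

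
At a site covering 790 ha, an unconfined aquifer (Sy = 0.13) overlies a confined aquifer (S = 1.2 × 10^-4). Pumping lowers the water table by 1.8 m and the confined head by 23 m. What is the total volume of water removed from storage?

A = 790 ha = 7.9 × 10^6 m²
Unconfined: ΔV_u = Sy × A × Δh_u = 0.13 × 7.9 × 10^6 × 1.8 = 1.849 × 10^6 m³
Confined: ΔV_c = S × A × Δh_c = 1.2 × 10^-4 × 7.9 × 10^6 × 23 = 21800 m³
Total ΔV = 1.849 × 10^6 + 21800 = 1.87 × 10^6 m³

ΔV ≈ 1.87 × 10^6 m³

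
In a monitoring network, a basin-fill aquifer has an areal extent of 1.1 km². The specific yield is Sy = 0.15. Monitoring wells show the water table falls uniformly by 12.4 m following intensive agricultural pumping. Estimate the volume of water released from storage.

A = 1.1 km² = 1.1 × 10^6 m²
ΔV = Sy × A × Δh = 0.15 × 1.1 × 10^6 m² × 12.4 m = 2.046 × 10^6 m³

ΔV ≈ 2.05 × 10^6 m³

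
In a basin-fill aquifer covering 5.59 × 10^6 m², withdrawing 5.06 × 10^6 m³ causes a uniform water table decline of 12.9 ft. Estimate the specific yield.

Sy ≈ 0.23

Δh = 12.9 ft = 3.932 m
Sy = ΔV / (A × Δh) = 5.06 × 10^6 m³ / (5.59 × 10^6 m² × 3.932 m) = 0.2302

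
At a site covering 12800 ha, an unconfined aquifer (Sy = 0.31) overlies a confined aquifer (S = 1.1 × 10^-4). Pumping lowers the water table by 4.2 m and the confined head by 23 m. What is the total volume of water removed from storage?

A = 12800 ha = 1.28 × 10^8 m²
Unconfined: ΔV_u = Sy × A × Δh_u = 0.31 × 1.28 × 10^8 × 4.2 = 1.667 × 10^8 m³
Confined: ΔV_c = S × A × Δh_c = 1.1 × 10^-4 × 1.28 × 10^8 × 23 = 3.238 × 10^5 m³
Total ΔV = 1.667 × 10^8 + 3.238 × 10^5 = 1.67 × 10^8 m³

ΔV ≈ 1.67 × 10^8 m³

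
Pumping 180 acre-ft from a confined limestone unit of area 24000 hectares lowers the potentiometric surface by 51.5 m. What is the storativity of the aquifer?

A = 24000 hectares = 2.4 × 10^8 m²
ΔV = 180 acre-ft = 2.22 × 10^5 m³
S = ΔV / (A × Δh) = 2.22 × 10^5 m³ / (2.4 × 10^8 m² × 51.5 m) = 1.796 × 10^-5

S ≈ 1.8 × 10^-5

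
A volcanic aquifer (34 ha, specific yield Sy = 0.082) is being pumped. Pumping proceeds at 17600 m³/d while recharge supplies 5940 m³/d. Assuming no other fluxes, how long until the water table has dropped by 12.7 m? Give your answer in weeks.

t ≈ 4.34 weeks

A = 34 ha = 3.4 × 10^5 m²
ΔV = Sy × A × Δh = 0.082 × 3.4 × 10^5 × 12.7 = 3.541 × 10^5 m³
Net withdrawal = 17600 − 5940 = 11660 m³/d
t = ΔV / Q = 3.541 × 10^5 m³ / 11660 m³/d = 30.37 d
t = 30.37 d ≈ 4.338 weeks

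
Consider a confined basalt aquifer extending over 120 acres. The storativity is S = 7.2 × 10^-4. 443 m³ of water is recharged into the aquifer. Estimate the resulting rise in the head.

A = 120 acres = 4.856 × 10^5 m²
Δh = ΔV / (S × A) = 443 m³ / (7.2 × 10^-4 × 4.856 × 10^5 m²) = 1.267 m

Δh ≈ 1.27 m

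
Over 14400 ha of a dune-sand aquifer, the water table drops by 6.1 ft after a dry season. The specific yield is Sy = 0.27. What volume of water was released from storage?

A = 14400 ha = 1.44 × 10^8 m²
Δh = 6.1 ft = 1.859 m
ΔV = Sy × A × Δh = 0.27 × 1.44 × 10^8 m² × 1.859 m = 7.229 × 10^7 m³

ΔV ≈ 7.23 × 10^7 m³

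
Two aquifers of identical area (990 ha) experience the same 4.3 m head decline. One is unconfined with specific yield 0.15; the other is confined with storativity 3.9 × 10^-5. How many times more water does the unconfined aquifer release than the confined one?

ΔV_u / ΔV_c ≈ 3850

A = 990 ha = 9.9 × 10^6 m²
Unconfined: ΔV_u = Sy × A × Δh = 0.15 × 9.9 × 10^6 × 4.3 = 6.386 × 10^6 m³
Confined: ΔV_c = S × A × Δh = 3.9 × 10^-5 × 9.9 × 10^6 × 4.3 = 1660 m³
Ratio = ΔV_u / ΔV_c = Sy / S = 0.15 / 3.9 × 10^-5 = 3846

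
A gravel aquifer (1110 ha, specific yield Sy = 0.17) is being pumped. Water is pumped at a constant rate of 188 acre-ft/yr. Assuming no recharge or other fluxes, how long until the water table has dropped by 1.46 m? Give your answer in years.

A = 1110 ha = 1.11 × 10^7 m²
ΔV = Sy × A × Δh = 0.17 × 1.11 × 10^7 × 1.46 = 2.755 × 10^6 m³
Q = 188 acre-ft/yr = 635.3 m³/d
t = ΔV / Q = 2.755 × 10^6 m³ / 635.3 m³/d = 4336 d
t = 4336 d ≈ 11.88 years

t ≈ 11.9 years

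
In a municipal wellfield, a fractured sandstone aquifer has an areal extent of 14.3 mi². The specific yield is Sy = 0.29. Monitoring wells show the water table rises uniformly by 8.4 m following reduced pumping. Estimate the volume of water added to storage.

ΔV ≈ 9.02 × 10^7 m³

A = 14.3 mi² = 3.704 × 10^7 m²
ΔV = Sy × A × Δh = 0.29 × 3.704 × 10^7 m² × 8.4 m = 9.022 × 10^7 m³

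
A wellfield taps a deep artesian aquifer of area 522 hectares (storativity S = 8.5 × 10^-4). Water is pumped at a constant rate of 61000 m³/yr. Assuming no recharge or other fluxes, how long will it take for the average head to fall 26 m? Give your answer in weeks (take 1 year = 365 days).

t ≈ 98.6 weeks

A = 522 hectares = 5.22 × 10^6 m²
ΔV = S × A × Δh = 8.5 × 10^-4 × 5.22 × 10^6 × 26 = 1.154 × 10^5 m³
Q = 61000 m³/yr = 167.1 m³/d
t = ΔV / Q = 1.154 × 10^5 m³ / 167.1 m³/d = 690.3 d
t = 690.3 d ≈ 98.61 weeks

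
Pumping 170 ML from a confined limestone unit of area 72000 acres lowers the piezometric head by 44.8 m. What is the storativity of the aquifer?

A = 72000 acres = 2.914 × 10^8 m²
ΔV = 170 ML = 1.7 × 10^5 m³
S = ΔV / (A × Δh) = 1.7 × 10^5 m³ / (2.914 × 10^8 m² × 44.8 m) = 1.302 × 10^-5

S ≈ 1.3 × 10^-5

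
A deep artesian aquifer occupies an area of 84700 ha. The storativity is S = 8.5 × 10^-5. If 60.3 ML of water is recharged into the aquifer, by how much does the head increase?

Δh ≈ 0.838 m

A = 84700 ha = 8.47 × 10^8 m²
ΔV = 60.3 ML = 60300 m³
Δh = ΔV / (S × A) = 60300 m³ / (8.5 × 10^-5 × 8.47 × 10^8 m²) = 0.8376 m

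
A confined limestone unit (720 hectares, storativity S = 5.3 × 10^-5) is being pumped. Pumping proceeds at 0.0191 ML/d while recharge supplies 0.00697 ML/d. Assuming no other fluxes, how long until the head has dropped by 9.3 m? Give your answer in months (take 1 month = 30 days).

t ≈ 9.75 months

A = 720 hectares = 7.2 × 10^6 m²
ΔV = S × A × Δh = 5.3 × 10^-5 × 7.2 × 10^6 × 9.3 = 3549 m³
Net withdrawal = 0.0191 − 0.00697 = 0.01213 ML/d = 12.13 m³/d
t = ΔV / Q = 3549 m³ / 12.13 m³/d = 292.6 d
t = 292.6 d ≈ 9.752 months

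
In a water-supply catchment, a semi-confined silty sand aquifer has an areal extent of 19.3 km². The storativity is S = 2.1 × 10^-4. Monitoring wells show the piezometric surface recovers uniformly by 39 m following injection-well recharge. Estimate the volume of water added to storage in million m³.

ΔV ≈ 0.158 million m³

A = 19.3 km² = 1.93 × 10^7 m²
ΔV = S × A × Δh = 2.1 × 10^-4 × 1.93 × 10^7 m² × 39 m = 1.581 × 10^5 m³
ΔV = 1.581 × 10^5 m³ = 0.1581 million m³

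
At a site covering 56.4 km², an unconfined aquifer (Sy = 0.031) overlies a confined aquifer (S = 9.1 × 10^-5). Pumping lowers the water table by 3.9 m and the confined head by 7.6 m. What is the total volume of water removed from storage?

ΔV ≈ 6.86 × 10^6 m³

A = 56.4 km² = 5.64 × 10^7 m²
Unconfined: ΔV_u = Sy × A × Δh_u = 0.031 × 5.64 × 10^7 × 3.9 = 6.819 × 10^6 m³
Confined: ΔV_c = S × A × Δh_c = 9.1 × 10^-5 × 5.64 × 10^7 × 7.6 = 39010 m³
Total ΔV = 6.819 × 10^6 + 39010 = 6.858 × 10^6 m³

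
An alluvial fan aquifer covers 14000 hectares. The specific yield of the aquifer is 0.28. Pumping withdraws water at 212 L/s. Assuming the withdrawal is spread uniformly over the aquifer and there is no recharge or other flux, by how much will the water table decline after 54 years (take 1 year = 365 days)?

A = 14000 hectares = 1.4 × 10^8 m²
Q = 212 L/s = 18320 m³/d
t = 54 years = 19710 d
ΔV = Q × t = 18320 m³/d × 19710 d = 3.61 × 10^8 m³
Δh = ΔV / (Sy × A) = 3.61 × 10^8 / (0.28 × 1.4 × 10^8) = 9.21 m

Δh ≈ 9.21 m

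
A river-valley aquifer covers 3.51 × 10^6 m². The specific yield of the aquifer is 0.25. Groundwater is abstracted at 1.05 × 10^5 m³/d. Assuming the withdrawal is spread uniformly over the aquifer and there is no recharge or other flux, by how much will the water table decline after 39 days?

Δh ≈ 4.67 m

ΔV = Q × t = 1.05 × 10^5 m³/d × 39 d = 4.095 × 10^6 m³
Δh = ΔV / (Sy × A) = 4.095 × 10^6 / (0.25 × 3.51 × 10^6) = 4.667 m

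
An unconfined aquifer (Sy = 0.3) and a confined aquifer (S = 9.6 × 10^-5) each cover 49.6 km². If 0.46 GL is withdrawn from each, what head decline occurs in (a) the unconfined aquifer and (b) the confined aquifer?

Δh_u ≈ 0.0309 m; Δh_c ≈ 96.6 m

A = 49.6 km² = 4.96 × 10^7 m²
ΔV = 0.46 GL = 4.6 × 10^5 m³
Unconfined: Δh_u = ΔV/(Sy·A) = 4.6 × 10^5/(0.3 × 4.96 × 10^7) = 0.03091 m
Confined: Δh_c = ΔV/(S·A) = 4.6 × 10^5/(9.6 × 10^-5 × 4.96 × 10^7) = 96.61 m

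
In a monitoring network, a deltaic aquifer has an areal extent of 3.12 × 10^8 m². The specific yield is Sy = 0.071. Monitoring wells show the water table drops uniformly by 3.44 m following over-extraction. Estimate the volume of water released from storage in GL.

ΔV = Sy × A × Δh = 0.071 × 3.12 × 10^8 m² × 3.44 m = 7.62 × 10^7 m³
ΔV = 7.62 × 10^7 m³ = 76.2 GL

ΔV ≈ 76.2 GL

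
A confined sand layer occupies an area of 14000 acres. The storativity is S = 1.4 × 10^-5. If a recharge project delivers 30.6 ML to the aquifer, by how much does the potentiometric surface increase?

Δh ≈ 38.6 m

A = 14000 acres = 5.666 × 10^7 m²
ΔV = 30.6 ML = 30600 m³
Δh = ΔV / (S × A) = 30600 m³ / (1.4 × 10^-5 × 5.666 × 10^7 m²) = 38.58 m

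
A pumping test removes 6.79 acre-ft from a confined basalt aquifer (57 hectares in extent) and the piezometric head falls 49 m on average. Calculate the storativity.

A = 57 hectares = 5.7 × 10^5 m²
ΔV = 6.79 acre-ft = 8375 m³
S = ΔV / (A × Δh) = 8375 m³ / (5.7 × 10^5 m² × 49 m) = 2.999 × 10^-4

S ≈ 3 × 10^-4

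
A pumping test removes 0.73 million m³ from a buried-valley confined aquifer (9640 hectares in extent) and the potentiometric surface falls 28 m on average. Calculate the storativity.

S ≈ 2.7 × 10^-4

A = 9640 hectares = 9.64 × 10^7 m²
ΔV = 0.73 million m³ = 7.3 × 10^5 m³
S = ΔV / (A × Δh) = 7.3 × 10^5 m³ / (9.64 × 10^7 m² × 28 m) = 2.705 × 10^-4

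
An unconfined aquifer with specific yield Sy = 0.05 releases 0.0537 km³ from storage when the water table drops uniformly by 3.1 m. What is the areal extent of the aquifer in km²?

A ≈ 346 km²

ΔV = 0.0537 km³ = 5.37 × 10^7 m³
A = ΔV / (Sy × Δh) = 5.37 × 10^7 / (0.05 × 3.1) = 3.465 × 10^8 m²
A = 3.465 × 10^8 m² = 346.5 km²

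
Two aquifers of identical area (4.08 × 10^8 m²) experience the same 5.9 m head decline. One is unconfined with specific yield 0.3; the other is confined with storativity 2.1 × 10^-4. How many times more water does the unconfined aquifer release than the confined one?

ΔV_u / ΔV_c ≈ 1430

Unconfined: ΔV_u = Sy × A × Δh = 0.3 × 4.08 × 10^8 × 5.9 = 7.222 × 10^8 m³
Confined: ΔV_c = S × A × Δh = 2.1 × 10^-4 × 4.08 × 10^8 × 5.9 = 5.055 × 10^5 m³
Ratio = ΔV_u / ΔV_c = Sy / S = 0.3 / 2.1 × 10^-4 = 1429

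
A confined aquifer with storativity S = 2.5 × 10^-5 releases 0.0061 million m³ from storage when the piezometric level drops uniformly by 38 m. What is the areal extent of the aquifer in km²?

ΔV = 0.0061 million m³ = 6100 m³
A = ΔV / (S × Δh) = 6100 / (2.5 × 10^-5 × 38) = 6.421 × 10^6 m²
A = 6.421 × 10^6 m² = 6.421 km²

A ≈ 6.42 km²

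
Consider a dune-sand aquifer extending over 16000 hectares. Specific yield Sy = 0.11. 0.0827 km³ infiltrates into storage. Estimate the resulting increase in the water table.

Δh ≈ 4.7 m

A = 16000 hectares = 1.6 × 10^8 m²
ΔV = 0.0827 km³ = 8.27 × 10^7 m³
Δh = ΔV / (Sy × A) = 8.27 × 10^7 m³ / (0.11 × 1.6 × 10^8 m²) = 4.699 m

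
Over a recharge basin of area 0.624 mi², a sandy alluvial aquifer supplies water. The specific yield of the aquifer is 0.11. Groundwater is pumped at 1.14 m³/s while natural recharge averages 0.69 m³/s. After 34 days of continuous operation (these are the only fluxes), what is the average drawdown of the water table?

Δh ≈ 7.44 m

A = 0.624 mi² = 1.616 × 10^6 m²
Net abstraction = 1.14 − 0.69 = 0.45 m³/s
Q_net = 0.45 m³/s = 38880 m³/d
ΔV = Q × t = 38880 m³/d × 34 d = 1.322 × 10^6 m³
Δh = ΔV / (Sy × A) = 1.322 × 10^6 / (0.11 × 1.616 × 10^6) = 7.436 m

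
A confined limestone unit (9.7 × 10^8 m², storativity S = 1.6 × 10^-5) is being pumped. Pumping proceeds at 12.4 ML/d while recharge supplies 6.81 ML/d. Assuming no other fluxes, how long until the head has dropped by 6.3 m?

ΔV = S × A × Δh = 1.6 × 10^-5 × 9.7 × 10^8 × 6.3 = 97780 m³
Net withdrawal = 12.4 − 6.81 = 5.59 ML/d = 5590 m³/d
t = ΔV / Q = 97780 m³ / 5590 m³/d = 17.49 d

t ≈ 17.5 days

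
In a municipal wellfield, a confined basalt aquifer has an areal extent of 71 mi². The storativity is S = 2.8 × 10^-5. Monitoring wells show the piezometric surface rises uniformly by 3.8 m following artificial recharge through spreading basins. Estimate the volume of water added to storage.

ΔV ≈ 19600 m³

A = 71 mi² = 1.839 × 10^8 m²
ΔV = S × A × Δh = 2.8 × 10^-5 × 1.839 × 10^8 m² × 3.8 m = 19570 m³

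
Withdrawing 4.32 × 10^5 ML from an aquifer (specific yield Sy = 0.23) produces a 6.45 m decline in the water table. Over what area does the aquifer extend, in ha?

ΔV = 4.32 × 10^5 ML = 4.32 × 10^8 m³
A = ΔV / (Sy × Δh) = 4.32 × 10^8 / (0.23 × 6.45) = 2.912 × 10^8 m²
A = 2.912 × 10^8 m² = 29120 ha

A ≈ 29100 ha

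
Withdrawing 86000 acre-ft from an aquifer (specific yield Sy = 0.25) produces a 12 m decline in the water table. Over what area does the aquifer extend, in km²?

A ≈ 35.4 km²

ΔV = 86000 acre-ft = 1.061 × 10^8 m³
A = ΔV / (Sy × Δh) = 1.061 × 10^8 / (0.25 × 12) = 3.536 × 10^7 m²
A = 3.536 × 10^7 m² = 35.36 km²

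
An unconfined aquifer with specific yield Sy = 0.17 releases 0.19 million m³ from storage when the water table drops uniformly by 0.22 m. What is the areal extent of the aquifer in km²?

ΔV = 0.19 million m³ = 1.9 × 10^5 m³
A = ΔV / (Sy × Δh) = 1.9 × 10^5 / (0.17 × 0.22) = 5.08 × 10^6 m²
A = 5.08 × 10^6 m² = 5.08 km²

A ≈ 5.08 km²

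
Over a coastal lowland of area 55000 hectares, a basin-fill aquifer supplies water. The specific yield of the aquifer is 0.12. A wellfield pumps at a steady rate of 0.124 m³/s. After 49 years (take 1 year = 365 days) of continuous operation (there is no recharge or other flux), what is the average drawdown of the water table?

Δh ≈ 2.9 m

A = 55000 hectares = 5.5 × 10^8 m²
Q = 0.124 m³/s = 10710 m³/d
t = 49 years = 17880 d
ΔV = Q × t = 10710 m³/d × 17880 d = 1.916 × 10^8 m³
Δh = ΔV / (Sy × A) = 1.916 × 10^8 / (0.12 × 5.5 × 10^8) = 2.903 m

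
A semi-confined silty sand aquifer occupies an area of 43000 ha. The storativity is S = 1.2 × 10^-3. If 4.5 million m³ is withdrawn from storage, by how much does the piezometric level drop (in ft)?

A = 43000 ha = 4.3 × 10^8 m²
ΔV = 4.5 million m³ = 4.5 × 10^6 m³
Δh = ΔV / (S × A) = 4.5 × 10^6 m³ / (0.0012 × 4.3 × 10^8 m²) = 8.721 m
Δh = 8.721 m = 28.61 ft

Δh ≈ 28.6 ft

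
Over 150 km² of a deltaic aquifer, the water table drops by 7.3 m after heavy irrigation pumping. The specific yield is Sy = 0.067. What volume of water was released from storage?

A = 150 km² = 1.5 × 10^8 m²
ΔV = Sy × A × Δh = 0.067 × 1.5 × 10^8 m² × 7.3 m = 7.337 × 10^7 m³

ΔV ≈ 7.34 × 10^7 m³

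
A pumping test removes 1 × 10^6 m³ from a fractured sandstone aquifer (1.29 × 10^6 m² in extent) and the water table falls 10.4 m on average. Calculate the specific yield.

Sy ≈ 0.075

Sy = ΔV / (A × Δh) = 1 × 10^6 m³ / (1.29 × 10^6 m² × 10.4 m) = 0.07454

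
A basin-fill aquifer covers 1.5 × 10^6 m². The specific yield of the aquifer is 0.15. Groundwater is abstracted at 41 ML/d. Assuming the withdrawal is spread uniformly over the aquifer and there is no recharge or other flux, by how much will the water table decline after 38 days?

Q = 41 ML/d = 41000 m³/d
ΔV = Q × t = 41000 m³/d × 38 d = 1.558 × 10^6 m³
Δh = ΔV / (Sy × A) = 1.558 × 10^6 / (0.15 × 1.5 × 10^6) = 6.924 m

Δh ≈ 6.92 m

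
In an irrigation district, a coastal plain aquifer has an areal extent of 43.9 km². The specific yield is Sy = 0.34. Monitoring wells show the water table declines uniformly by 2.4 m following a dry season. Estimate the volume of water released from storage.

ΔV ≈ 3.58 × 10^7 m³

A = 43.9 km² = 4.39 × 10^7 m²
ΔV = Sy × A × Δh = 0.34 × 4.39 × 10^7 m² × 2.4 m = 3.582 × 10^7 m³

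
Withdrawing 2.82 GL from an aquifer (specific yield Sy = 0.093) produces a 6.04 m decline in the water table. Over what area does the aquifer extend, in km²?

A ≈ 5.02 km²

ΔV = 2.82 GL = 2.82 × 10^6 m³
A = ΔV / (Sy × Δh) = 2.82 × 10^6 / (0.093 × 6.04) = 5.02 × 10^6 m²
A = 5.02 × 10^6 m² = 5.02 km²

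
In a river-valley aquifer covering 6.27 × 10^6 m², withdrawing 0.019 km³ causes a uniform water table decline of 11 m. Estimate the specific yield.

ΔV = 0.019 km³ = 1.9 × 10^7 m³
Sy = ΔV / (A × Δh) = 1.9 × 10^7 m³ / (6.27 × 10^6 m² × 11 m) = 0.2755

Sy ≈ 0.28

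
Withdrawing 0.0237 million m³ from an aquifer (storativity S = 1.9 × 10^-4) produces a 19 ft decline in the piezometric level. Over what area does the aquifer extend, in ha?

Δh = 19 ft = 5.791 m
ΔV = 0.0237 million m³ = 23700 m³
A = ΔV / (S × Δh) = 23700 / (1.9 × 10^-4 × 5.791) = 2.154 × 10^7 m²
A = 2.154 × 10^7 m² = 2154 ha

A ≈ 2150 ha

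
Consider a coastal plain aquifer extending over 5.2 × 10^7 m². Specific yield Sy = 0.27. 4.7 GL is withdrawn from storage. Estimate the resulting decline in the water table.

Δh ≈ 0.335 m

ΔV = 4.7 GL = 4.7 × 10^6 m³
Δh = ΔV / (Sy × A) = 4.7 × 10^6 m³ / (0.27 × 5.2 × 10^7 m²) = 0.3348 m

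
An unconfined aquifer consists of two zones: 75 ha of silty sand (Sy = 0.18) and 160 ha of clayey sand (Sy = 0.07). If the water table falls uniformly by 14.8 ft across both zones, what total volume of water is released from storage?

ΔV ≈ 1.11 × 10^6 m³

A₁ = 75 ha = 7.5 × 10^5 m²; A₂ = 160 ha = 1.6 × 10^6 m²
Δh = 14.8 ft = 4.511 m
ΔV₁ = 0.18 × 7.5 × 10^5 × 4.511 = 6.09 × 10^5 m³
ΔV₂ = 0.07 × 1.6 × 10^6 × 4.511 = 5.052 × 10^5 m³
ΔV = ΔV₁ + ΔV₂ = 1.114 × 10^6 m³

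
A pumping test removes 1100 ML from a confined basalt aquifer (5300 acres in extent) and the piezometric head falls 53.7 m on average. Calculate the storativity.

A = 5300 acres = 2.145 × 10^7 m²
ΔV = 1100 ML = 1.1 × 10^6 m³
S = ΔV / (A × Δh) = 1.1 × 10^6 m³ / (2.145 × 10^7 m² × 53.7 m) = 9.55 × 10^-4

S ≈ 9.6 × 10^-4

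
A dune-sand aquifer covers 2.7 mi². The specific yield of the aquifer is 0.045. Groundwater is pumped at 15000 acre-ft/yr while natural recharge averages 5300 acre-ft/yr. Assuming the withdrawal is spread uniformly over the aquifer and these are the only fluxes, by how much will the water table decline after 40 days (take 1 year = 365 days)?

Δh ≈ 4.17 m

A = 2.7 mi² = 6.993 × 10^6 m²
Net abstraction = 15000 − 5300 = 9700 acre-ft/yr
Q_net = 9700 acre-ft/yr = 32780 m³/d
ΔV = Q × t = 32780 m³/d × 40 d = 1.311 × 10^6 m³
Δh = ΔV / (Sy × A) = 1.311 × 10^6 / (0.045 × 6.993 × 10^6) = 4.167 m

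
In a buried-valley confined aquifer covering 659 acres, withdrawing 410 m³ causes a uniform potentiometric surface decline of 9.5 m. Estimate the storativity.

A = 659 acres = 2.667 × 10^6 m²
S = ΔV / (A × Δh) = 410 m³ / (2.667 × 10^6 m² × 9.5 m) = 1.618 × 10^-5

S ≈ 1.6 × 10^-5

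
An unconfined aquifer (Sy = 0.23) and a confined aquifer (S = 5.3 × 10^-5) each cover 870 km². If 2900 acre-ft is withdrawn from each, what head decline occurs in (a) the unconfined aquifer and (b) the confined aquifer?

A = 870 km² = 8.7 × 10^8 m²
ΔV = 2900 acre-ft = 3.577 × 10^6 m³
Unconfined: Δh_u = ΔV/(Sy·A) = 3.577 × 10^6/(0.23 × 8.7 × 10^8) = 0.01788 m
Confined: Δh_c = ΔV/(S·A) = 3.577 × 10^6/(5.3 × 10^-5 × 8.7 × 10^8) = 77.58 m

Δh_u ≈ 0.0179 m; Δh_c ≈ 77.6 m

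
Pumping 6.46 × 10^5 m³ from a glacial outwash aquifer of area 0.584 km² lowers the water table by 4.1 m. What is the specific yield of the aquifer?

A = 0.584 km² = 5.84 × 10^5 m²
Sy = ΔV / (A × Δh) = 6.46 × 10^5 m³ / (5.84 × 10^5 m² × 4.1 m) = 0.2698

Sy ≈ 0.27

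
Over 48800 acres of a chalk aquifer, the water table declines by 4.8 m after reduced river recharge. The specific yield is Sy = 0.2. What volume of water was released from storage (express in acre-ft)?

ΔV ≈ 1.54 × 10^5 acre-ft

A = 48800 acres = 1.975 × 10^8 m²
ΔV = Sy × A × Δh = 0.2 × 1.975 × 10^8 m² × 4.8 m = 1.896 × 10^8 m³
ΔV = 1.896 × 10^8 m³ = 1.537 × 10^5 acre-ft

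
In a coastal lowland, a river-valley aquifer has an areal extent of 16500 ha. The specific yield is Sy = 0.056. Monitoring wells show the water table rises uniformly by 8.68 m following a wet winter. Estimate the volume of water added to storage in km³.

ΔV ≈ 0.0802 km³

A = 16500 ha = 1.65 × 10^8 m²
ΔV = Sy × A × Δh = 0.056 × 1.65 × 10^8 m² × 8.68 m = 8.02 × 10^7 m³
ΔV = 8.02 × 10^7 m³ = 0.0802 km³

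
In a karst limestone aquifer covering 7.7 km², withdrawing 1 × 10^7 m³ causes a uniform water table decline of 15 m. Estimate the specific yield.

A = 7.7 km² = 7.7 × 10^6 m²
Sy = ΔV / (A × Δh) = 1 × 10^7 m³ / (7.7 × 10^6 m² × 15 m) = 0.08658

Sy ≈ 0.087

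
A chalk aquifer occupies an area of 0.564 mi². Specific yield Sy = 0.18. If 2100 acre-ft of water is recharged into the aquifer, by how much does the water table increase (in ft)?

Δh ≈ 32.3 ft

A = 0.564 mi² = 1.461 × 10^6 m²
ΔV = 2100 acre-ft = 2.59 × 10^6 m³
Δh = ΔV / (Sy × A) = 2.59 × 10^6 m³ / (0.18 × 1.461 × 10^6 m²) = 9.852 m
Δh = 9.852 m = 32.32 ft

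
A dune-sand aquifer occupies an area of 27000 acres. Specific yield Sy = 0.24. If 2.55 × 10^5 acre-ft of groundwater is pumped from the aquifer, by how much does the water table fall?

Δh ≈ 12 m

A = 27000 acres = 1.093 × 10^8 m²
ΔV = 2.55 × 10^5 acre-ft = 3.145 × 10^8 m³
Δh = ΔV / (Sy × A) = 3.145 × 10^8 m³ / (0.24 × 1.093 × 10^8 m²) = 11.99 m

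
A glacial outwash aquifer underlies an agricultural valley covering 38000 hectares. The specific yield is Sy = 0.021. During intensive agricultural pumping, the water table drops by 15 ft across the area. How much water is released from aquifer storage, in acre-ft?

A = 38000 hectares = 3.8 × 10^8 m²
Δh = 15 ft = 4.572 m
ΔV = Sy × A × Δh = 0.021 × 3.8 × 10^8 m² × 4.572 m = 3.648 × 10^7 m³
ΔV = 3.648 × 10^7 m³ = 29580 acre-ft

ΔV ≈ 29600 acre-ft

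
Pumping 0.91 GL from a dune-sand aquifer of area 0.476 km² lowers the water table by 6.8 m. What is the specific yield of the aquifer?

Sy ≈ 0.28

A = 0.476 km² = 4.76 × 10^5 m²
ΔV = 0.91 GL = 9.1 × 10^5 m³
Sy = ΔV / (A × Δh) = 9.1 × 10^5 m³ / (4.76 × 10^5 m² × 6.8 m) = 0.2811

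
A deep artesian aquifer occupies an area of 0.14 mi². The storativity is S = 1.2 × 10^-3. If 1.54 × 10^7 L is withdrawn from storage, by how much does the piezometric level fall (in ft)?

Δh ≈ 116 ft

A = 0.14 mi² = 3.626 × 10^5 m²
ΔV = 1.54 × 10^7 L = 15400 m³
Δh = ΔV / (S × A) = 15400 m³ / (0.0012 × 3.626 × 10^5 m²) = 35.39 m
Δh = 35.39 m = 116.1 ft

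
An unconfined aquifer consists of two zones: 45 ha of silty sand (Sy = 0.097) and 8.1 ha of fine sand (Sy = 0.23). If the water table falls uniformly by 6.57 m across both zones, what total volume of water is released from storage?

A₁ = 45 ha = 4.5 × 10^5 m²; A₂ = 8.1 ha = 81000 m²
ΔV₁ = 0.097 × 4.5 × 10^5 × 6.57 = 2.868 × 10^5 m³
ΔV₂ = 0.23 × 81000 × 6.57 = 1.224 × 10^5 m³
ΔV = ΔV₁ + ΔV₂ = 4.092 × 10^5 m³

ΔV ≈ 4.09 × 10^5 m³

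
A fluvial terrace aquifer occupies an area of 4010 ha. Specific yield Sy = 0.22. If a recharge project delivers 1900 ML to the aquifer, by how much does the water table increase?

A = 4010 ha = 4.01 × 10^7 m²
ΔV = 1900 ML = 1.9 × 10^6 m³
Δh = ΔV / (Sy × A) = 1.9 × 10^6 m³ / (0.22 × 4.01 × 10^7 m²) = 0.2154 m

Δh ≈ 0.215 m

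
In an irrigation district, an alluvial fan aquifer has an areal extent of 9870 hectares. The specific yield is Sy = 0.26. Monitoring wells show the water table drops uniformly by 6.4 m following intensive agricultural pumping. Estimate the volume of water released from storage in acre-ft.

A = 9870 hectares = 9.87 × 10^7 m²
ΔV = Sy × A × Δh = 0.26 × 9.87 × 10^7 m² × 6.4 m = 1.642 × 10^8 m³
ΔV = 1.642 × 10^8 m³ = 1.331 × 10^5 acre-ft

ΔV ≈ 1.33 × 10^5 acre-ft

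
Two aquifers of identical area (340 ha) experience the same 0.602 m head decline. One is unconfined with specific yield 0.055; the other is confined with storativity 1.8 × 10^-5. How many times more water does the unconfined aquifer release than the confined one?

ΔV_u / ΔV_c ≈ 3060

A = 340 ha = 3.4 × 10^6 m²
Unconfined: ΔV_u = Sy × A × Δh = 0.055 × 3.4 × 10^6 × 0.602 = 1.126 × 10^5 m³
Confined: ΔV_c = S × A × Δh = 1.8 × 10^-5 × 3.4 × 10^6 × 0.602 = 36.84 m³
Ratio = ΔV_u / ΔV_c = Sy / S = 0.055 / 1.8 × 10^-5 = 3056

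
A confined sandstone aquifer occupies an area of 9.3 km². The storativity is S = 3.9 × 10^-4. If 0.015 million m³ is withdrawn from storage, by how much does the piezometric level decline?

A = 9.3 km² = 9.3 × 10^6 m²
ΔV = 0.015 million m³ = 15000 m³
Δh = ΔV / (S × A) = 15000 m³ / (3.9 × 10^-4 × 9.3 × 10^6 m²) = 4.136 m

Δh ≈ 4.14 m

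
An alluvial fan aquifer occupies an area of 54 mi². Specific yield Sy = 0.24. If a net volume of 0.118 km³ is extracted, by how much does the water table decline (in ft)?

A = 54 mi² = 1.399 × 10^8 m²
ΔV = 0.118 km³ = 1.18 × 10^8 m³
Δh = ΔV / (Sy × A) = 1.18 × 10^8 m³ / (0.24 × 1.399 × 10^8 m²) = 3.515 m
Δh = 3.515 m = 11.53 ft

Δh ≈ 11.5 ft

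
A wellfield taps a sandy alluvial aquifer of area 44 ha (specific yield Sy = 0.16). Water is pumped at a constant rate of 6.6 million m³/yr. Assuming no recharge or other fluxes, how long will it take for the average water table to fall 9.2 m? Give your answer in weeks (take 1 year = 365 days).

A = 44 ha = 4.4 × 10^5 m²
ΔV = Sy × A × Δh = 0.16 × 4.4 × 10^5 × 9.2 = 6.477 × 10^5 m³
Q = 6.6 million m³/yr = 18080 m³/d
t = ΔV / Q = 6.477 × 10^5 m³ / 18080 m³/d = 35.82 d
t = 35.82 d ≈ 5.117 weeks

t ≈ 5.12 weeks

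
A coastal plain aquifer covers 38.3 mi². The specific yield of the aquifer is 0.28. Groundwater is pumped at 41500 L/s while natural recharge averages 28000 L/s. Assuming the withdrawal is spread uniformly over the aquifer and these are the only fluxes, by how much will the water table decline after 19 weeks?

Δh ≈ 5.59 m

A = 38.3 mi² = 9.92 × 10^7 m²
Net abstraction = 41500 − 28000 = 13500 L/s
Q_net = 13500 L/s = 1.166 × 10^6 m³/d
t = 19 weeks = 133 d
ΔV = Q × t = 1.166 × 10^6 m³/d × 133 d = 1.551 × 10^8 m³
Δh = ΔV / (Sy × A) = 1.551 × 10^8 / (0.28 × 9.92 × 10^7) = 5.585 m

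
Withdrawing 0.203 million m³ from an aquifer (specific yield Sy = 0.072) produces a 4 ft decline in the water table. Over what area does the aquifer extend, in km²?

Δh = 4 ft = 1.219 m
ΔV = 0.203 million m³ = 2.03 × 10^5 m³
A = ΔV / (Sy × Δh) = 2.03 × 10^5 / (0.072 × 1.219) = 2.313 × 10^6 m²
A = 2.313 × 10^6 m² = 2.313 km²

A ≈ 2.31 km²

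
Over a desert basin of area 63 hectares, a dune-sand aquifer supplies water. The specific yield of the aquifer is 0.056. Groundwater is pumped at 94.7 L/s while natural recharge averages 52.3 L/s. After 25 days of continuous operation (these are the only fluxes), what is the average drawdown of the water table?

Δh ≈ 2.6 m

A = 63 hectares = 6.3 × 10^5 m²
Net abstraction = 94.7 − 52.3 = 42.4 L/s
Q_net = 42.4 L/s = 3663 m³/d
ΔV = Q × t = 3663 m³/d × 25 d = 91580 m³
Δh = ΔV / (Sy × A) = 91580 / (0.056 × 6.3 × 10^5) = 2.596 m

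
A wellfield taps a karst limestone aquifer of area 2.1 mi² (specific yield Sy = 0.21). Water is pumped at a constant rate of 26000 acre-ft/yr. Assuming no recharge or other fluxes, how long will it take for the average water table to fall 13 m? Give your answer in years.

t ≈ 0.463 years

A = 2.1 mi² = 5.439 × 10^6 m²
ΔV = Sy × A × Δh = 0.21 × 5.439 × 10^6 × 13 = 1.485 × 10^7 m³
Q = 26000 acre-ft/yr = 87860 m³/d
t = ΔV / Q = 1.485 × 10^7 m³ / 87860 m³/d = 169 d
t = 169 d ≈ 0.463 years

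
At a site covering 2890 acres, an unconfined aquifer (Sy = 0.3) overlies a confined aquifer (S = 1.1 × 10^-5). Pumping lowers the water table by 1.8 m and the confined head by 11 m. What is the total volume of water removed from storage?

A = 2890 acres = 1.17 × 10^7 m²
Unconfined: ΔV_u = Sy × A × Δh_u = 0.3 × 1.17 × 10^7 × 1.8 = 6.316 × 10^6 m³
Confined: ΔV_c = S × A × Δh_c = 1.1 × 10^-5 × 1.17 × 10^7 × 11 = 1415 m³
Total ΔV = 6.316 × 10^6 + 1415 = 6.317 × 10^6 m³

ΔV ≈ 6.32 × 10^6 m³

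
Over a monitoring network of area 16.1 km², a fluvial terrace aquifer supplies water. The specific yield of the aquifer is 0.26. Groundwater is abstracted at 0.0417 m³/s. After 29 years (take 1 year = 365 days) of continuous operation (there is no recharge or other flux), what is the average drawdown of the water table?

Δh ≈ 9.11 m

A = 16.1 km² = 1.61 × 10^7 m²
Q = 0.0417 m³/s = 3603 m³/d
t = 29 years = 10580 d
ΔV = Q × t = 3603 m³/d × 10580 d = 3.814 × 10^7 m³
Δh = ΔV / (Sy × A) = 3.814 × 10^7 / (0.26 × 1.61 × 10^7) = 9.11 m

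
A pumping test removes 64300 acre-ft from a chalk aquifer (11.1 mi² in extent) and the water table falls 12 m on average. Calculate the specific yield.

Sy ≈ 0.23

A = 11.1 mi² = 2.875 × 10^7 m²
ΔV = 64300 acre-ft = 7.931 × 10^7 m³
Sy = ΔV / (A × Δh) = 7.931 × 10^7 m³ / (2.875 × 10^7 m² × 12 m) = 0.2299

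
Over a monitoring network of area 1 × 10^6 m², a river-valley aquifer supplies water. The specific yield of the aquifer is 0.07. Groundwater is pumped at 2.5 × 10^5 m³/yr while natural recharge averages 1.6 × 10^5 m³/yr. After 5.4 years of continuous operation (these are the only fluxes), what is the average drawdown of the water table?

Net abstraction = 2.5 × 10^5 − 1.6 × 10^5 = 90000 m³/yr
Q_net = 90000 m³/yr = 246.6 m³/d
t = 5.4 years = 1971 d
ΔV = Q × t = 246.6 m³/d × 1971 d = 4.86 × 10^5 m³
Δh = ΔV / (Sy × A) = 4.86 × 10^5 / (0.07 × 1 × 10^6) = 6.943 m

Δh ≈ 6.94 m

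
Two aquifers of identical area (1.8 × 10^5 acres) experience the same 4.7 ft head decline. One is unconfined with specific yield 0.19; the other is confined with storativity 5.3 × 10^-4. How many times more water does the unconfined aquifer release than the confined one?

ΔV_u / ΔV_c ≈ 358

A = 1.8 × 10^5 acres = 7.284 × 10^8 m²
Δh = 4.7 ft = 1.433 m
Unconfined: ΔV_u = Sy × A × Δh = 0.19 × 7.284 × 10^8 × 1.433 = 1.983 × 10^8 m³
Confined: ΔV_c = S × A × Δh = 5.3 × 10^-4 × 7.284 × 10^8 × 1.433 = 5.531 × 10^5 m³
Ratio = ΔV_u / ΔV_c = Sy / S = 0.19 / 5.3 × 10^-4 = 358.5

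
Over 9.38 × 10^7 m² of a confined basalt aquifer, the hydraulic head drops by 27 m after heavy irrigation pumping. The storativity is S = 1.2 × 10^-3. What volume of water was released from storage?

ΔV ≈ 3.04 × 10^6 m³

ΔV = S × A × Δh = 0.0012 × 9.38 × 10^7 m² × 27 m = 3.039 × 10^6 m³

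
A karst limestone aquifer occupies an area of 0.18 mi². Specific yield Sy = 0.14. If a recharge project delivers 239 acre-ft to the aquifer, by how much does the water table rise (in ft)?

A = 0.18 mi² = 4.662 × 10^5 m²
ΔV = 239 acre-ft = 2.948 × 10^5 m³
Δh = ΔV / (Sy × A) = 2.948 × 10^5 m³ / (0.14 × 4.662 × 10^5 m²) = 4.517 m
Δh = 4.517 m = 14.82 ft

Δh ≈ 14.8 ft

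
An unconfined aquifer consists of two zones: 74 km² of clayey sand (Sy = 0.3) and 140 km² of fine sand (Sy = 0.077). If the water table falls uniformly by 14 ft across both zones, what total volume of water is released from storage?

ΔV ≈ 1.41 × 10^8 m³

A₁ = 74 km² = 7.4 × 10^7 m²; A₂ = 140 km² = 1.4 × 10^8 m²
Δh = 14 ft = 4.267 m
ΔV₁ = 0.3 × 7.4 × 10^7 × 4.267 = 9.473 × 10^7 m³
ΔV₂ = 0.077 × 1.4 × 10^8 × 4.267 = 4.6 × 10^7 m³
ΔV = ΔV₁ + ΔV₂ = 1.407 × 10^8 m³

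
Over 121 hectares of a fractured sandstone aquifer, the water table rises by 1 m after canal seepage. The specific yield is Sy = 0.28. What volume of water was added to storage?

ΔV ≈ 3.39 × 10^5 m³

A = 121 hectares = 1.21 × 10^6 m²
ΔV = Sy × A × Δh = 0.28 × 1.21 × 10^6 m² × 1 m = 3.388 × 10^5 m³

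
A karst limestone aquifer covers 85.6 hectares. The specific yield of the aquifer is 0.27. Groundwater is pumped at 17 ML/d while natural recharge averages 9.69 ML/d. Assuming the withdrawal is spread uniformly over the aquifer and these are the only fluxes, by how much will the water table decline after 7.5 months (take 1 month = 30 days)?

Δh ≈ 7.12 m

A = 85.6 hectares = 8.56 × 10^5 m²
Net abstraction = 17 − 9.69 = 7.31 ML/d
Q_net = 7.31 ML/d = 7310 m³/d
t = 7.5 months = 225 d
ΔV = Q × t = 7310 m³/d × 225 d = 1.645 × 10^6 m³
Δh = ΔV / (Sy × A) = 1.645 × 10^6 / (0.27 × 8.56 × 10^5) = 7.116 m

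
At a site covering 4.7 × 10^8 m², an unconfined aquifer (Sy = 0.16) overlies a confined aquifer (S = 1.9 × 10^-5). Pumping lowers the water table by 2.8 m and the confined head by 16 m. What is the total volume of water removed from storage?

Unconfined: ΔV_u = Sy × A × Δh_u = 0.16 × 4.7 × 10^8 × 2.8 = 2.106 × 10^8 m³
Confined: ΔV_c = S × A × Δh_c = 1.9 × 10^-5 × 4.7 × 10^8 × 16 = 1.429 × 10^5 m³
Total ΔV = 2.106 × 10^8 + 1.429 × 10^5 = 2.107 × 10^8 m³

ΔV ≈ 2.11 × 10^8 m³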